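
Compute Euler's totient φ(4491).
φ is multiplicative, with φ(p^e) = p^e − p^(e−1). Factorise 4491 = 3^2 · 499. Then
  φ(4491) = (3^2 − 3^1) · (499 − 1) = 6 · 498 = 2988.

Final answer: φ(4491) = 2988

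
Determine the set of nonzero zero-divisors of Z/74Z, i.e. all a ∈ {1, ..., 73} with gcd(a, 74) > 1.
An element a ∈ Z/74Z (with a ≠ 0) is a zero-divisor iff gcd(a, 74) > 1 (because a is a unit precisely when gcd(a, n) = 1, and in Z/nZ every nonzero, non-unit element is a zero-divisor). Scan a = 1, ..., 73 and keep those with gcd(a, 74) > 1:
  gcd(2, 74) = 2, gcd(4, 74) = 2, gcd(6, 74) = 2, gcd(8, 74) = 2, gcd(10, 74) = 2, gcd(12, 74) = 2, gcd(14, 74) = 2, gcd(16, 74) = 2, gcd(18, 74) = 2, gcd(20, 74) = 2, gcd(22, 74) = 2, gcd(24, 74) = 2, gcd(26, 74) = 2, gcd(28, 74) = 2, gcd(30, 74) = 2, gcd(32, 74) = 2, gcd(34, 74) = 2, gcd(36, 74) = 2, gcd(37, 74) = 37, gcd(38, 74) = 2, gcd(40, 74) = 2, gcd(42, 74) = 2, gcd(44, 74) = 2, gcd(46, 74) = 2, gcd(48, 74) = 2, gcd(50, 74) = 2, gcd(52, 74) = 2, gcd(54, 74) = 2, gcd(56, 74) = 2, gcd(58, 74) = 2, gcd(60, 74) = 2, gcd(62, 74) = 2, gcd(64, 74) = 2, gcd(66, 74) = 2, gcd(68, 74) = 2, gcd(70, 74) = 2, gcd(72, 74) = 2.
All other a ∈ {1, ..., 73} have gcd(a, 74) = 1 and are units. So the nonzero zero-divisors are exactly the 37 values of a appearing in this scan.

Final answer: nonzero zero-divisors of Z/74Z = {2, 4, 6, 8, 10, 12, 14, 16, 18, 20, 22, 24, 26, 28, 30, 32, 34, 36, 37, 38, 40, 42, 44, 46, 48, 50, 52, 54, 56, 58, 60, 62, 64, 66, 68, 70, 72}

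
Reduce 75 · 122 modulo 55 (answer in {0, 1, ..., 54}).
20

Reduce the factors first: 75 ≡ 20, 122 ≡ 12 (mod 55), so 75 · 122 ≡ 20 · 12 (mod 55). 20 · 12 = 240. Dividing by 55: 240 = 4·55 + 20. So (75 · 122) mod 55 = 20.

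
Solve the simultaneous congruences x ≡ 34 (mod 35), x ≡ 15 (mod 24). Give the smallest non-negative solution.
x ≡ 279 (mod 840); the representative in [0, 840) is 279

The moduli 35, 24 are pairwise coprime, so by the CRT there is a unique solution mod 35·24 = 840.
Solve by successive substitution. Start with x ≡ 34 (mod 35).
  Combine with x ≡ 15 (mod 24): write x = 34 + 35·t and require 34 + 35·t ≡ 15 (mod 24), i.e. 35·t ≡ 15 − 34 ≡ 5 (mod 24). Since 35^(−1) ≡ 11 (mod 24) (35 ≡ 11 (mod 24)), t ≡ 11·5 ≡ 7 (mod 24). So x ≡ 34 + 35·7 = 279 (mod 840).
Unique solution in [0, 840): x = 279.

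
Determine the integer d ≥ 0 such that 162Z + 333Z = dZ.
(162, 333) = (9); d = 9

In the PID Z, (a, b) is generated by gcd(a, b). Compute gcd(333, 162) with the extended Euclidean algorithm, tracking rows (r, s, t) with s·333 + t·162 = r:
  row A: (333, 1, 0)   [1·333 + 0·162 = 333]
  row B: (162, 0, 1)   [0·333 + 1·162 = 162]
  333 = 2·162 + 9   → row C = row A − 2·row B = (9, 1, −2)   [check: 1·333 − 2·162 = 9]
  162 = 18·9 + 0   → remainder 0, stop. gcd = 9 (last nonzero row C).
So gcd(162, 333) = 9, with Bézout identity 1·333 − 2·162 = 9. Containment (⊇): the Bézout identity exhibits 9 as an element of (162, 333), giving (9) ⊆ (162, 333). Containment (⊆): since 9 | 162 and 9 | 333 (162 = 9·18, 333 = 9·37), every Z-linear combination of 162 and 333 is divisible by 9, so (162, 333) ⊆ (9). Therefore (162, 333) = (9), d = 9.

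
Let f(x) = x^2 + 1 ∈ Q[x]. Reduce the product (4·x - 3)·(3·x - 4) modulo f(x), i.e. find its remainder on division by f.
a · b ≡ -25·x (mod f(x))

First multiply in Q[x] without reducing: a · b = 12·x^2 - 25·x + 12. Now divide by f(x) = x^2 + 1, eliminating the leading term at each step:
  leading term 12·x^2: subtract (12)·f(x) = 12·x^2 + 12, leaving -25·x
The degree is now < 2, so this is the remainder. Hence a · b ≡ -25·x in Q[x]/(f).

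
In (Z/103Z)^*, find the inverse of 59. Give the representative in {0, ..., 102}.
Apply the extended Euclidean algorithm to (103, 59), tracking rows (r, s, t) with s·103 + t·59 = r. Each division r_prev = q·r_cur + r_new produces the new row as (previous row) − q·(current row):
  row A: (103, 1, 0)   [1·103 + 0·59 = 103]
  row B: (59, 0, 1)   [0·103 + 1·59 = 59]
  103 = 1·59 + 44   → row C = row A − 1·row B = (44, 1, −1)   [check: 1·103 − 1·59 = 44]
  59 = 1·44 + 15   → row D = row B − 1·row C = (15, −1, 2)   [check: −1·103 + 2·59 = 15]
  44 = 2·15 + 14   → row E = row C − 2·row D = (14, 3, −5)   [check: 3·103 − 5·59 = 14]
  15 = 1·14 + 1   → row F = row D − 1·row E = (1, −4, 7)   [check: −4·103 + 7·59 = 1]
  14 = 14·1 + 0   → remainder 0, stop. gcd = 1 (last nonzero row F).
The gcd is 1, so 59 is invertible mod 103. The last nonzero row gives −4·103 + 7·59 = 1, so t = 7. So 59^(−1) ≡ 7 (mod 103). Verify: 59 · 7 = 413 ≡ 1 (mod 103). ✓

Final answer: 59^(−1) ≡ 7 (mod 103)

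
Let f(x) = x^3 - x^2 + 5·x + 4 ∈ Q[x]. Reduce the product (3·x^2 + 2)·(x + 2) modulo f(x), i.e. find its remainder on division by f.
First multiply in Q[x] without reducing: a · b = 3·x^3 + 6·x^2 + 2·x + 4. Now divide by f(x) = x^3 - x^2 + 5·x + 4, eliminating the leading term at each step:
  leading term 3·x^3: subtract (3)·f(x) = 3·x^3 - 3·x^2 + 15·x + 12, leaving 9·x^2 - 13·x - 8
The degree is now < 3, so this is the remainder. Hence a · b ≡ 9·x^2 - 13·x - 8 in Q[x]/(f).

Final answer: a · b ≡ 9·x^2 - 13·x - 8 (mod f(x))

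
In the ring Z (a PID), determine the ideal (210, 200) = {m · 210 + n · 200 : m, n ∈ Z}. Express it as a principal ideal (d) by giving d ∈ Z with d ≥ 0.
(210, 200) = (10); d = 10

In the PID Z, (a, b) is generated by gcd(a, b). Compute gcd(210, 200) with the extended Euclidean algorithm, tracking rows (r, s, t) with s·210 + t·200 = r:
  row A: (210, 1, 0)   [1·210 + 0·200 = 210]
  row B: (200, 0, 1)   [0·210 + 1·200 = 200]
  210 = 1·200 + 10   → row C = row A − 1·row B = (10, 1, −1)   [check: 1·210 − 1·200 = 10]
  200 = 20·10 + 0   → remainder 0, stop. gcd = 10 (last nonzero row C).
So gcd(210, 200) = 10, with Bézout identity 1·210 − 1·200 = 10. Containment (⊇): the Bézout identity exhibits 10 as an element of (210, 200), giving (10) ⊆ (210, 200). Containment (⊆): since 10 | 210 and 10 | 200 (210 = 10·21, 200 = 10·20), every Z-linear combination of 210 and 200 is divisible by 10, so (210, 200) ⊆ (10). Therefore (210, 200) = (10), d = 10.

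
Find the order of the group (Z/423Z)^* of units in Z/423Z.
(Z/423Z)^* consists of the classes a with gcd(a, 423) = 1, so its order is φ(423). φ is multiplicative, with φ(p^e) = p^e − p^(e−1). Factorise 423 = 3^2 · 47. Then
  φ(423) = (3^2 − 3^1) · (47 − 1) = 6 · 46 = 276.
Thus |(Z/423Z)^*| = 276.

Final answer: |(Z/423Z)^*| = 276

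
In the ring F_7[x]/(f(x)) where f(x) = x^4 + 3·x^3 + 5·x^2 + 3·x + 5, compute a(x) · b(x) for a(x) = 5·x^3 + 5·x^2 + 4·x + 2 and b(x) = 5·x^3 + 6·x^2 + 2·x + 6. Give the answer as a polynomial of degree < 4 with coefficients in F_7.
Multiply as integer polynomials: a · b = 25·x^6 + 55·x^5 + 60·x^4 + 74·x^3 + 50·x^2 + 28·x + 12. Reducing coefficients mod 7: a · b ≡ 4·x^6 + 6·x^5 + 4·x^4 + 4·x^3 + x^2 + 5. Now divide by f(x) = x^4 + 3·x^3 + 5·x^2 + 3·x + 5 in F_7[x], eliminating the leading term at each step:
  leading term 4·x^6: subtract (4·x^2)·f(x) = 4·x^6 + 5·x^5 + 6·x^4 + 5·x^3 + 6·x^2, leaving x^5 + 5·x^4 + 6·x^3 + 2·x^2 + 5 (coefficients mod 7)
  leading term x^5: subtract (x)·f(x) = x^5 + 3·x^4 + 5·x^3 + 3·x^2 + 5·x, leaving 2·x^4 + x^3 + 6·x^2 + 2·x + 5 (coefficients mod 7)
  leading term 2·x^4: subtract (2)·f(x) = 2·x^4 + 6·x^3 + 3·x^2 + 6·x + 3, leaving 2·x^3 + 3·x^2 + 3·x + 2 (coefficients mod 7)
The degree is now < 4, so this is the remainder. Hence a · b ≡ 2·x^3 + 3·x^2 + 3·x + 2 in F_7[x]/(f).

Final answer: a · b ≡ 2·x^3 + 3·x^2 + 3·x + 2 (mod f(x))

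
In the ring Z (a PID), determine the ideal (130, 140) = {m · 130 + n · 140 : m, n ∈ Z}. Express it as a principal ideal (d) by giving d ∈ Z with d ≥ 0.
(130, 140) = (10); d = 10

In the PID Z, (a, b) is generated by gcd(a, b). Compute gcd(140, 130) with the extended Euclidean algorithm, tracking rows (r, s, t) with s·140 + t·130 = r:
  row A: (140, 1, 0)   [1·140 + 0·130 = 140]
  row B: (130, 0, 1)   [0·140 + 1·130 = 130]
  140 = 1·130 + 10   → row C = row A − 1·row B = (10, 1, −1)   [check: 1·140 − 1·130 = 10]
  130 = 13·10 + 0   → remainder 0, stop. gcd = 10 (last nonzero row C).
So gcd(130, 140) = 10, with Bézout identity 1·140 − 1·130 = 10. Containment (⊇): the Bézout identity exhibits 10 as an element of (130, 140), giving (10) ⊆ (130, 140). Containment (⊆): since 10 | 130 and 10 | 140 (130 = 10·13, 140 = 10·14), every Z-linear combination of 130 and 140 is divisible by 10, so (130, 140) ⊆ (10). Therefore (130, 140) = (10), d = 10.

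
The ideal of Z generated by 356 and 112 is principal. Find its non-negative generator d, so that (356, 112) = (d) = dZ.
(356, 112) = (4); d = 4

In the PID Z, (a, b) is generated by gcd(a, b). Compute gcd(356, 112) with the extended Euclidean algorithm, tracking rows (r, s, t) with s·356 + t·112 = r:
  row A: (356, 1, 0)   [1·356 + 0·112 = 356]
  row B: (112, 0, 1)   [0·356 + 1·112 = 112]
  356 = 3·112 + 20   → row C = row A − 3·row B = (20, 1, −3)   [check: 1·356 − 3·112 = 20]
  112 = 5·20 + 12   → row D = row B − 5·row C = (12, −5, 16)   [check: −5·356 + 16·112 = 12]
  20 = 1·12 + 8   → row E = row C − 1·row D = (8, 6, −19)   [check: 6·356 − 19·112 = 8]
  12 = 1·8 + 4   → row F = row D − 1·row E = (4, −11, 35)   [check: −11·356 + 35·112 = 4]
  8 = 2·4 + 0   → remainder 0, stop. gcd = 4 (last nonzero row F).
So gcd(356, 112) = 4, with Bézout identity −11·356 + 35·112 = 4. Containment (⊇): the Bézout identity exhibits 4 as an element of (356, 112), giving (4) ⊆ (356, 112). Containment (⊆): since 4 | 356 and 4 | 112 (356 = 4·89, 112 = 4·28), every Z-linear combination of 356 and 112 is divisible by 4, so (356, 112) ⊆ (4). Therefore (356, 112) = (4), d = 4.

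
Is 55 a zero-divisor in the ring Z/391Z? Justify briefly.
NO

gcd(55, 391) = 1, so 55 is a unit in Z/391Z (it has a multiplicative inverse). A unit cannot be a zero-divisor: if 55·b ≡ 0 then multiplying both sides by 55^(−1) gives b ≡ 0. So 55 is not a zero-divisor.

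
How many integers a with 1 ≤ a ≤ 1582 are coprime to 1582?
672

The number of a ∈ {1, ..., 1582} with gcd(a, 1582) = 1 is by definition Euler's totient φ(1582). φ is multiplicative, with φ(p^e) = p^e − p^(e−1). Factorise 1582 = 2 · 7 · 113. Then
  φ(1582) = (2 − 1) · (7 − 1) · (113 − 1) = 1 · 6 · 112 = 672.
So there are 672 such integers.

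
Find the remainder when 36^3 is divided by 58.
Use repeated squaring. Binary(3) = 11. Walk through the bits of the exponent 3 left-to-right: at each bit after the leading one, square the running value, then multiply by 36 if the bit is 1 (always reducing mod 58):
  bit 1 = 1 (leading): start with 36.
  bit 2 = 1: square 36^2 = 1296 ≡ 20; bit is 1, so multiply 20·36 = 720 ≡ 24 (mod 58).
Final value: 36^3 ≡ 24 (mod 58).

Final answer: 24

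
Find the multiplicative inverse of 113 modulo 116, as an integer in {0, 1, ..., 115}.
113^(−1) ≡ 77 (mod 116)

Apply the extended Euclidean algorithm to (116, 113), tracking rows (r, s, t) with s·116 + t·113 = r. Each division r_prev = q·r_cur + r_new produces the new row as (previous row) − q·(current row):
  row A: (116, 1, 0)   [1·116 + 0·113 = 116]
  row B: (113, 0, 1)   [0·116 + 1·113 = 113]
  116 = 1·113 + 3   → row C = row A − 1·row B = (3, 1, −1)   [check: 1·116 − 1·113 = 3]
  113 = 37·3 + 2   → row D = row B − 37·row C = (2, −37, 38)   [check: −37·116 + 38·113 = 2]
  3 = 1·2 + 1   → row E = row C − 1·row D = (1, 38, −39)   [check: 38·116 − 39·113 = 1]
  2 = 2·1 + 0   → remainder 0, stop. gcd = 1 (last nonzero row E).
The gcd is 1, so 113 is invertible mod 116. The last nonzero row gives 38·116 − 39·113 = 1, so t = −39. So 113^(−1) ≡ −39 ≡ 77 (mod 116). Verify: 113 · 77 = 8701 ≡ 1 (mod 116). ✓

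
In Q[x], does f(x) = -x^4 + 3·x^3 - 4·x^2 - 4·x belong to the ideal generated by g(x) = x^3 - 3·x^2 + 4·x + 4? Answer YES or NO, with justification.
YES

In Q[x] the ideal (g) consists of all multiples of g, so f ∈ (g) iff g | f, i.e. iff the remainder of f on division by g is 0. Divide f by g (g is monic, so eliminate the leading term of the running remainder at each step):
  leading term -x^4: subtract (-x)·g(x) = -x^4 + 3·x^3 - 4·x^2 - 4·x, leaving 0
The remainder is 0, so f(x) = g(x) · h(x) with h(x) = -x. Hence g | f, i.e. f ∈ (g).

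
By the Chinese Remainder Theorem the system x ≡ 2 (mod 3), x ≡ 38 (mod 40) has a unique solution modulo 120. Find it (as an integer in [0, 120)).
The moduli 3, 40 are pairwise coprime, so by the CRT there is a unique solution mod 3·40 = 120.
Solve by successive substitution. Start with x ≡ 2 (mod 3).
  Combine with x ≡ 38 (mod 40): write x = 2 + 3·t and require 2 + 3·t ≡ 38 (mod 40), i.e. 3·t ≡ 38 − 2 ≡ 36 (mod 40). Since 3^(−1) ≡ 27 (mod 40), t ≡ 27·36 ≡ 12 (mod 40). So x ≡ 2 + 3·12 = 38 (mod 120).
Unique solution in [0, 120): x = 38.

Final answer: x ≡ 38 (mod 120); the representative in [0, 120) is 38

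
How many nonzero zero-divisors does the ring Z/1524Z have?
In Z/1524Z each nonzero element is either a unit (gcd with 1524 is 1) or a zero-divisor (gcd > 1). The number of units is φ(1524): factorise 1524 = 2^2 · 3 · 127, so φ(1524) = (2^2 − 2^1) · (3 − 1) · (127 − 1) = 2 · 2 · 126 = 504. The nonzero elements number 1524 − 1 = 1523. Hence the nonzero zero-divisors number 1523 − 504 = 1019.

Final answer: Z/1524Z has 1019 nonzero zero-divisors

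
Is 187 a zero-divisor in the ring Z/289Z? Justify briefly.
YES

gcd(187, 289) = 17 > 1, so 187 is not a unit in Z/289Z. In Z/nZ every nonzero non-unit is a zero-divisor: explicitly, take b = 289/gcd = 17 ≠ 0 (mod 289); then 187·17 = 3179 = 11·289, i.e. 187·17 ≡ 0 (mod 289). So 187 is a zero-divisor.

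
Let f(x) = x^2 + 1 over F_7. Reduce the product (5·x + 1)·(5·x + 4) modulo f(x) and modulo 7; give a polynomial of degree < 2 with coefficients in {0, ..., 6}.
Multiply as integer polynomials: a · b = 25·x^2 + 25·x + 4. Reducing coefficients mod 7: a · b ≡ 4·x^2 + 4·x + 4. Now divide by f(x) = x^2 + 1 in F_7[x], eliminating the leading term at each step:
  leading term 4·x^2: subtract (4)·f(x) = 4·x^2 + 4, leaving 4·x (coefficients mod 7)
The degree is now < 2, so this is the remainder. Hence a · b ≡ 4·x in F_7[x]/(f).

Final answer: a · b ≡ 4·x (mod f(x))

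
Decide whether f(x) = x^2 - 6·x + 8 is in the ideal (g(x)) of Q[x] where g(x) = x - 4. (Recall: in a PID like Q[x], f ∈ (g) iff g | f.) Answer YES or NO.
In Q[x] the ideal (g) consists of all multiples of g, so f ∈ (g) iff g | f, i.e. iff the remainder of f on division by g is 0. Divide f by g (g is monic, so eliminate the leading term of the running remainder at each step):
  leading term x^2: subtract (x)·g(x) = x^2 - 4·x, leaving 8 - 2·x
  leading term -2·x: subtract (-2)·g(x) = 8 - 2·x, leaving 0
The remainder is 0, so f(x) = g(x) · h(x) with h(x) = x - 2. Hence g | f, i.e. f ∈ (g).

Final answer: YES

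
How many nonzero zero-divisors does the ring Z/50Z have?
Z/50Z has 29 nonzero zero-divisors

In Z/50Z each nonzero element is either a unit (gcd with 50 is 1) or a zero-divisor (gcd > 1). The number of units is φ(50): factorise 50 = 2 · 5^2, so φ(50) = (2 − 1) · (5^2 − 5^1) = 1 · 20 = 20. The nonzero elements number 50 − 1 = 49. Hence the nonzero zero-divisors number 49 − 20 = 29.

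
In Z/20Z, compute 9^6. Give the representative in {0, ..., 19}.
1

Use repeated squaring. Binary(6) = 110. Walk through the bits of the exponent 6 left-to-right: at each bit after the leading one, square the running value, then multiply by 9 if the bit is 1 (always reducing mod 20):
  bit 1 = 1 (leading): start with 9.
  bit 2 = 1: square 9^2 = 81 ≡ 1; bit is 1, so multiply 1·9 = 9 (mod 20).
  bit 3 = 0: square 9^2 = 81 ≡ 1 (mod 20).
Final value: 9^6 ≡ 1 (mod 20).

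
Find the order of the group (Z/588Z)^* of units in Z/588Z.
|(Z/588Z)^*| = 168

(Z/588Z)^* consists of the classes a with gcd(a, 588) = 1, so its order is φ(588). φ is multiplicative, with φ(p^e) = p^e − p^(e−1). Factorise 588 = 2^2 · 3 · 7^2. Then
  φ(588) = (2^2 − 2^1) · (3 − 1) · (7^2 − 7^1) = 2 · 2 · 42 = 168.
Thus |(Z/588Z)^*| = 168.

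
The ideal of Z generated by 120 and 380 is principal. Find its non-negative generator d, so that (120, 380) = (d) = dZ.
In the PID Z, (a, b) is generated by gcd(a, b). Compute gcd(380, 120) with the extended Euclidean algorithm, tracking rows (r, s, t) with s·380 + t·120 = r:
  row A: (380, 1, 0)   [1·380 + 0·120 = 380]
  row B: (120, 0, 1)   [0·380 + 1·120 = 120]
  380 = 3·120 + 20   → row C = row A − 3·row B = (20, 1, −3)   [check: 1·380 − 3·120 = 20]
  120 = 6·20 + 0   → remainder 0, stop. gcd = 20 (last nonzero row C).
So gcd(120, 380) = 20, with Bézout identity 1·380 − 3·120 = 20. Containment (⊇): the Bézout identity exhibits 20 as an element of (120, 380), giving (20) ⊆ (120, 380). Containment (⊆): since 20 | 120 and 20 | 380 (120 = 20·6, 380 = 20·19), every Z-linear combination of 120 and 380 is divisible by 20, so (120, 380) ⊆ (20). Therefore (120, 380) = (20), d = 20.

Final answer: (120, 380) = (20); d = 20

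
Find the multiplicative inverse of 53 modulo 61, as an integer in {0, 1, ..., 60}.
53^(−1) ≡ 38 (mod 61)

Apply the extended Euclidean algorithm to (61, 53), tracking rows (r, s, t) with s·61 + t·53 = r. Each division r_prev = q·r_cur + r_new produces the new row as (previous row) − q·(current row):
  row A: (61, 1, 0)   [1·61 + 0·53 = 61]
  row B: (53, 0, 1)   [0·61 + 1·53 = 53]
  61 = 1·53 + 8   → row C = row A − 1·row B = (8, 1, −1)   [check: 1·61 − 1·53 = 8]
  53 = 6·8 + 5   → row D = row B − 6·row C = (5, −6, 7)   [check: −6·61 + 7·53 = 5]
  8 = 1·5 + 3   → row E = row C − 1·row D = (3, 7, −8)   [check: 7·61 − 8·53 = 3]
  5 = 1·3 + 2   → row F = row D − 1·row E = (2, −13, 15)   [check: −13·61 + 15·53 = 2]
  3 = 1·2 + 1   → row G = row E − 1·row F = (1, 20, −23)   [check: 20·61 − 23·53 = 1]
  2 = 2·1 + 0   → remainder 0, stop. gcd = 1 (last nonzero row G).
The gcd is 1, so 53 is invertible mod 61. The last nonzero row gives 20·61 − 23·53 = 1, so t = −23. So 53^(−1) ≡ −23 ≡ 38 (mod 61). Verify: 53 · 38 = 2014 ≡ 1 (mod 61). ✓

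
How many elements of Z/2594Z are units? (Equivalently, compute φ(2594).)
Z/2594Z has φ(2594) = 1296 units

An element a ∈ Z/2594Z is a unit iff gcd(a, 2594) = 1, so the number of units is φ(2594). φ is multiplicative, with φ(p^e) = p^e − p^(e−1). Factorise 2594 = 2 · 1297. Then
  φ(2594) = (2 − 1) · (1297 − 1) = 1 · 1296 = 1296.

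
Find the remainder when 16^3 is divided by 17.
16

Use repeated squaring. Binary(3) = 11. Walk through the bits of the exponent 3 left-to-right: at each bit after the leading one, square the running value, then multiply by 16 if the bit is 1 (always reducing mod 17):
  bit 1 = 1 (leading): start with 16.
  bit 2 = 1: square 16^2 = 256 ≡ 1; bit is 1, so multiply 1·16 = 16 (mod 17).
Final value: 16^3 ≡ 16 (mod 17).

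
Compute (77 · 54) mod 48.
Reduce the factors first: 77 ≡ 29, 54 ≡ 6 (mod 48), so 77 · 54 ≡ 29 · 6 (mod 48). 29 · 6 = 174. Dividing by 48: 174 = 3·48 + 30. So (77 · 54) mod 48 = 30.

Final answer: 30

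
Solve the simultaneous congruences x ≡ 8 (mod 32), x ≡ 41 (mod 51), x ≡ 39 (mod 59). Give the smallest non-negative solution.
x ≡ 6824 (mod 96288); the representative in [0, 96288) is 6824

The moduli 32, 51, 59 are pairwise coprime, so by the CRT there is a unique solution mod 32·51·59 = 96288.
Solve by successive substitution. Start with x ≡ 8 (mod 32).
  Combine with x ≡ 41 (mod 51): write x = 8 + 32·t and require 8 + 32·t ≡ 41 (mod 51), i.e. 32·t ≡ 41 − 8 ≡ 33 (mod 51). Since 32^(−1) ≡ 8 (mod 51), t ≡ 8·33 ≡ 9 (mod 51). So x ≡ 8 + 32·9 = 296 (mod 1632).
  Combine with x ≡ 39 (mod 59): write x = 296 + 1632·t and require 296 + 1632·t ≡ 39 (mod 59), i.e. 1632·t ≡ 39 − 296 ≡ 38 (mod 59). Since 1632^(−1) ≡ 56 (mod 59) (1632 ≡ 39 (mod 59)), t ≡ 56·38 ≡ 4 (mod 59). So x ≡ 296 + 1632·4 = 6824 (mod 96288).
Unique solution in [0, 96288): x = 6824.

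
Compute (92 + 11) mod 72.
Reduce the summands first: 92 ≡ 20 (mod 72), so 92 + 11 ≡ 20 + 11 (mod 72). 20 + 11 = 31; 31 = 0·72 + 31, so (92 + 11) mod 72 = 31.

Final answer: 31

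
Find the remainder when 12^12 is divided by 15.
Use repeated squaring. Binary(12) = 1100. Walk through the bits of the exponent 12 left-to-right: at each bit after the leading one, square the running value, then multiply by 12 if the bit is 1 (always reducing mod 15):
  bit 1 = 1 (leading): start with 12.
  bit 2 = 1: square 12^2 = 144 ≡ 9; bit is 1, so multiply 9·12 = 108 ≡ 3 (mod 15).
  bit 3 = 0: square 3^2 = 9 (mod 15).
  bit 4 = 0: square 9^2 = 81 ≡ 6 (mod 15).
Final value: 12^12 ≡ 6 (mod 15).

Final answer: 6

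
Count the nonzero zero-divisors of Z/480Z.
Z/480Z has 351 nonzero zero-divisors

In Z/480Z each nonzero element is either a unit (gcd with 480 is 1) or a zero-divisor (gcd > 1). The number of units is φ(480): factorise 480 = 2^5 · 3 · 5, so φ(480) = (2^5 − 2^4) · (3 − 1) · (5 − 1) = 16 · 2 · 4 = 128. The nonzero elements number 480 − 1 = 479. Hence the nonzero zero-divisors number 479 − 128 = 351.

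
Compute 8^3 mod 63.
8

Use repeated squaring. Binary(3) = 11. Walk through the bits of the exponent 3 left-to-right: at each bit after the leading one, square the running value, then multiply by 8 if the bit is 1 (always reducing mod 63):
  bit 1 = 1 (leading): start with 8.
  bit 2 = 1: square 8^2 = 64 ≡ 1; bit is 1, so multiply 1·8 = 8 (mod 63).
Final value: 8^3 ≡ 8 (mod 63).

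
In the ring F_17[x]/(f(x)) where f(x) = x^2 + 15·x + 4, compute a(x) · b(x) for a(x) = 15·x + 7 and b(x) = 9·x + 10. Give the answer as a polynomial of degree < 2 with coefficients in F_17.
Multiply as integer polynomials: a · b = 135·x^2 + 213·x + 70. Reducing coefficients mod 17: a · b ≡ 16·x^2 + 9·x + 2. Now divide by f(x) = x^2 + 15·x + 4 in F_17[x], eliminating the leading term at each step:
  leading term 16·x^2: subtract (16)·f(x) = 16·x^2 + 2·x + 13, leaving 7·x + 6 (coefficients mod 17)
The degree is now < 2, so this is the remainder. Hence a · b ≡ 7·x + 6 in F_17[x]/(f).

Final answer: a · b ≡ 7·x + 6 (mod f(x))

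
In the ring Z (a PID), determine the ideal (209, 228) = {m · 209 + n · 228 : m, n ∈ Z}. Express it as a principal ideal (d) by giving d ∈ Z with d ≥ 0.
In the PID Z, (a, b) is generated by gcd(a, b). Compute gcd(228, 209) with the extended Euclidean algorithm, tracking rows (r, s, t) with s·228 + t·209 = r:
  row A: (228, 1, 0)   [1·228 + 0·209 = 228]
  row B: (209, 0, 1)   [0·228 + 1·209 = 209]
  228 = 1·209 + 19   → row C = row A − 1·row B = (19, 1, −1)   [check: 1·228 − 1·209 = 19]
  209 = 11·19 + 0   → remainder 0, stop. gcd = 19 (last nonzero row C).
So gcd(209, 228) = 19, with Bézout identity 1·228 − 1·209 = 19. Containment (⊇): the Bézout identity exhibits 19 as an element of (209, 228), giving (19) ⊆ (209, 228). Containment (⊆): since 19 | 209 and 19 | 228 (209 = 19·11, 228 = 19·12), every Z-linear combination of 209 and 228 is divisible by 19, so (209, 228) ⊆ (19). Therefore (209, 228) = (19), d = 19.

Final answer: (209, 228) = (19); d = 19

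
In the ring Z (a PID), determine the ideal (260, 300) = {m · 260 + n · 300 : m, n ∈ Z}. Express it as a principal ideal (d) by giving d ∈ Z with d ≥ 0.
In the PID Z, (a, b) is generated by gcd(a, b). Compute gcd(300, 260) with the extended Euclidean algorithm, tracking rows (r, s, t) with s·300 + t·260 = r:
  row A: (300, 1, 0)   [1·300 + 0·260 = 300]
  row B: (260, 0, 1)   [0·300 + 1·260 = 260]
  300 = 1·260 + 40   → row C = row A − 1·row B = (40, 1, −1)   [check: 1·300 − 1·260 = 40]
  260 = 6·40 + 20   → row D = row B − 6·row C = (20, −6, 7)   [check: −6·300 + 7·260 = 20]
  40 = 2·20 + 0   → remainder 0, stop. gcd = 20 (last nonzero row D).
So gcd(260, 300) = 20, with Bézout identity −6·300 + 7·260 = 20. Containment (⊇): the Bézout identity exhibits 20 as an element of (260, 300), giving (20) ⊆ (260, 300). Containment (⊆): since 20 | 260 and 20 | 300 (260 = 20·13, 300 = 20·15), every Z-linear combination of 260 and 300 is divisible by 20, so (260, 300) ⊆ (20). Therefore (260, 300) = (20), d = 20.

Final answer: (260, 300) = (20); d = 20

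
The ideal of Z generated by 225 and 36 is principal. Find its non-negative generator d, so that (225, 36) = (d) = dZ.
In the PID Z, (a, b) is generated by gcd(a, b). Compute gcd(225, 36) with the extended Euclidean algorithm, tracking rows (r, s, t) with s·225 + t·36 = r:
  row A: (225, 1, 0)   [1·225 + 0·36 = 225]
  row B: (36, 0, 1)   [0·225 + 1·36 = 36]
  225 = 6·36 + 9   → row C = row A − 6·row B = (9, 1, −6)   [check: 1·225 − 6·36 = 9]
  36 = 4·9 + 0   → remainder 0, stop. gcd = 9 (last nonzero row C).
So gcd(225, 36) = 9, with Bézout identity 1·225 − 6·36 = 9. Containment (⊇): the Bézout identity exhibits 9 as an element of (225, 36), giving (9) ⊆ (225, 36). Containment (⊆): since 9 | 225 and 9 | 36 (225 = 9·25, 36 = 9·4), every Z-linear combination of 225 and 36 is divisible by 9, so (225, 36) ⊆ (9). Therefore (225, 36) = (9), d = 9.

Final answer: (225, 36) = (9); d = 9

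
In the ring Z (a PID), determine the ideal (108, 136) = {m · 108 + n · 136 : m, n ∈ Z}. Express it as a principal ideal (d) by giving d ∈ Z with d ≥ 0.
In the PID Z, (a, b) is generated by gcd(a, b). Compute gcd(136, 108) with the extended Euclidean algorithm, tracking rows (r, s, t) with s·136 + t·108 = r:
  row A: (136, 1, 0)   [1·136 + 0·108 = 136]
  row B: (108, 0, 1)   [0·136 + 1·108 = 108]
  136 = 1·108 + 28   → row C = row A − 1·row B = (28, 1, −1)   [check: 1·136 − 1·108 = 28]
  108 = 3·28 + 24   → row D = row B − 3·row C = (24, −3, 4)   [check: −3·136 + 4·108 = 24]
  28 = 1·24 + 4   → row E = row C − 1·row D = (4, 4, −5)   [check: 4·136 − 5·108 = 4]
  24 = 6·4 + 0   → remainder 0, stop. gcd = 4 (last nonzero row E).
So gcd(108, 136) = 4, with Bézout identity 4·136 − 5·108 = 4. Containment (⊇): the Bézout identity exhibits 4 as an element of (108, 136), giving (4) ⊆ (108, 136). Containment (⊆): since 4 | 108 and 4 | 136 (108 = 4·27, 136 = 4·34), every Z-linear combination of 108 and 136 is divisible by 4, so (108, 136) ⊆ (4). Therefore (108, 136) = (4), d = 4.

Final answer: (108, 136) = (4); d = 4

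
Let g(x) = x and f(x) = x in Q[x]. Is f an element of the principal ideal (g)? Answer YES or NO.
In Q[x] the ideal (g) consists of all multiples of g, so f ∈ (g) iff g | f, i.e. iff the remainder of f on division by g is 0. Divide f by g (g is monic, so eliminate the leading term of the running remainder at each step):
  leading term x: subtract (1)·g(x) = x, leaving 0
The remainder is 0, so f(x) = g(x) · h(x) with h(x) = 1. Hence g | f, i.e. f ∈ (g).

Final answer: YES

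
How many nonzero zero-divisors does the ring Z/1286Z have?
Z/1286Z has 643 nonzero zero-divisors

In Z/1286Z each nonzero element is either a unit (gcd with 1286 is 1) or a zero-divisor (gcd > 1). The number of units is φ(1286): factorise 1286 = 2 · 643, so φ(1286) = (2 − 1) · (643 − 1) = 1 · 642 = 642. The nonzero elements number 1286 − 1 = 1285. Hence the nonzero zero-divisors number 1285 − 642 = 643.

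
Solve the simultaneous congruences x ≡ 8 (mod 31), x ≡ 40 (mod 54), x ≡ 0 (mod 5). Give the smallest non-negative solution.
x ≡ 1930 (mod 8370); the representative in [0, 8370) is 1930

The moduli 31, 54, 5 are pairwise coprime, so by the CRT there is a unique solution mod 31·54·5 = 8370.
Solve by successive substitution. Start with x ≡ 8 (mod 31).
  Combine with x ≡ 40 (mod 54): write x = 8 + 31·t and require 8 + 31·t ≡ 40 (mod 54), i.e. 31·t ≡ 40 − 8 ≡ 32 (mod 54). Since 31^(−1) ≡ 7 (mod 54), t ≡ 7·32 ≡ 8 (mod 54). So x ≡ 8 + 31·8 = 256 (mod 1674).
  Combine with x ≡ 0 (mod 5): write x = 256 + 1674·t and require 256 + 1674·t ≡ 0 (mod 5), i.e. 1674·t ≡ 0 − 256 ≡ 4 (mod 5). Since 1674^(−1) ≡ 4 (mod 5) (1674 ≡ 4 (mod 5)), t ≡ 4·4 ≡ 1 (mod 5). So x ≡ 256 + 1674·1 = 1930 (mod 8370).
Unique solution in [0, 8370): x = 1930.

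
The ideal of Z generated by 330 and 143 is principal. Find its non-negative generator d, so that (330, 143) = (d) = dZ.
In the PID Z, (a, b) is generated by gcd(a, b). Compute gcd(330, 143) with the extended Euclidean algorithm, tracking rows (r, s, t) with s·330 + t·143 = r:
  row A: (330, 1, 0)   [1·330 + 0·143 = 330]
  row B: (143, 0, 1)   [0·330 + 1·143 = 143]
  330 = 2·143 + 44   → row C = row A − 2·row B = (44, 1, −2)   [check: 1·330 − 2·143 = 44]
  143 = 3·44 + 11   → row D = row B − 3·row C = (11, −3, 7)   [check: −3·330 + 7·143 = 11]
  44 = 4·11 + 0   → remainder 0, stop. gcd = 11 (last nonzero row D).
So gcd(330, 143) = 11, with Bézout identity −3·330 + 7·143 = 11. Containment (⊇): the Bézout identity exhibits 11 as an element of (330, 143), giving (11) ⊆ (330, 143). Containment (⊆): since 11 | 330 and 11 | 143 (330 = 11·30, 143 = 11·13), every Z-linear combination of 330 and 143 is divisible by 11, so (330, 143) ⊆ (11). Therefore (330, 143) = (11), d = 11.

Final answer: (330, 143) = (11); d = 11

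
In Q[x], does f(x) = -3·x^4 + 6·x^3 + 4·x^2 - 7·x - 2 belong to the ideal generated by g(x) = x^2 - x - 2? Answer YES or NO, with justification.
YES

In Q[x] the ideal (g) consists of all multiples of g, so f ∈ (g) iff g | f, i.e. iff the remainder of f on division by g is 0. Divide f by g (g is monic, so eliminate the leading term of the running remainder at each step):
  leading term -3·x^4: subtract (-3·x^2)·g(x) = -3·x^4 + 3·x^3 + 6·x^2, leaving 3·x^3 - 2·x^2 - 7·x - 2
  leading term 3·x^3: subtract (3·x)·g(x) = 3·x^3 - 3·x^2 - 6·x, leaving x^2 - x - 2
  leading term x^2: subtract (1)·g(x) = x^2 - x - 2, leaving 0
The remainder is 0, so f(x) = g(x) · h(x) with h(x) = -3·x^2 + 3·x + 1. Hence g | f, i.e. f ∈ (g).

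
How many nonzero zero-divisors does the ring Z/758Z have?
In Z/758Z each nonzero element is either a unit (gcd with 758 is 1) or a zero-divisor (gcd > 1). The number of units is φ(758): factorise 758 = 2 · 379, so φ(758) = (2 − 1) · (379 − 1) = 1 · 378 = 378. The nonzero elements number 758 − 1 = 757. Hence the nonzero zero-divisors number 757 − 378 = 379.

Final answer: Z/758Z has 379 nonzero zero-divisors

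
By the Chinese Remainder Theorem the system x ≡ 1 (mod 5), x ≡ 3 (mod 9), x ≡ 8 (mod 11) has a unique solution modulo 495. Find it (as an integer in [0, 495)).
x ≡ 426 (mod 495); the representative in [0, 495) is 426

The moduli 5, 9, 11 are pairwise coprime, so by the CRT there is a unique solution mod 5·9·11 = 495.
Solve by successive substitution. Start with x ≡ 1 (mod 5).
  Combine with x ≡ 3 (mod 9): write x = 1 + 5·t and require 1 + 5·t ≡ 3 (mod 9), i.e. 5·t ≡ 3 − 1 ≡ 2 (mod 9). Since 5^(−1) ≡ 2 (mod 9), t ≡ 2·2 ≡ 4 (mod 9). So x ≡ 1 + 5·4 = 21 (mod 45).
  Combine with x ≡ 8 (mod 11): write x = 21 + 45·t and require 21 + 45·t ≡ 8 (mod 11), i.e. 45·t ≡ 8 − 21 ≡ 9 (mod 11). Since 45^(−1) ≡ 1 (mod 11) (45 ≡ 1 (mod 11)), t ≡ 1·9 ≡ 9 (mod 11). So x ≡ 21 + 45·9 = 426 (mod 495).
Unique solution in [0, 495): x = 426.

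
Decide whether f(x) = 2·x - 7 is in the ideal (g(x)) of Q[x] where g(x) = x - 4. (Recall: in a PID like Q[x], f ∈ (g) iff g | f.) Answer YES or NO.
NO

In Q[x] the ideal (g) consists of all multiples of g, so f ∈ (g) iff g | f, i.e. iff the remainder of f on division by g is 0. Divide f by g (g is monic, so eliminate the leading term of the running remainder at each step):
  leading term 2·x: subtract (2)·g(x) = 2·x - 8, leaving 1
The remainder r(x) = 1 ≠ 0 (and deg r < deg g), so g ∤ f, i.e. f ∉ (g).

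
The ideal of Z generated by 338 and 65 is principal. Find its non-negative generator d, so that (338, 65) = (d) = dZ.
In the PID Z, (a, b) is generated by gcd(a, b). Compute gcd(338, 65) with the extended Euclidean algorithm, tracking rows (r, s, t) with s·338 + t·65 = r:
  row A: (338, 1, 0)   [1·338 + 0·65 = 338]
  row B: (65, 0, 1)   [0·338 + 1·65 = 65]
  338 = 5·65 + 13   → row C = row A − 5·row B = (13, 1, −5)   [check: 1·338 − 5·65 = 13]
  65 = 5·13 + 0   → remainder 0, stop. gcd = 13 (last nonzero row C).
So gcd(338, 65) = 13, with Bézout identity 1·338 − 5·65 = 13. Containment (⊇): the Bézout identity exhibits 13 as an element of (338, 65), giving (13) ⊆ (338, 65). Containment (⊆): since 13 | 338 and 13 | 65 (338 = 13·26, 65 = 13·5), every Z-linear combination of 338 and 65 is divisible by 13, so (338, 65) ⊆ (13). Therefore (338, 65) = (13), d = 13.

Final answer: (338, 65) = (13); d = 13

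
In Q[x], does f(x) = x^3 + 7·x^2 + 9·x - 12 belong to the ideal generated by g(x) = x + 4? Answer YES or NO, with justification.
In Q[x] the ideal (g) consists of all multiples of g, so f ∈ (g) iff g | f, i.e. iff the remainder of f on division by g is 0. Divide f by g (g is monic, so eliminate the leading term of the running remainder at each step):
  leading term x^3: subtract (x^2)·g(x) = x^3 + 4·x^2, leaving 3·x^2 + 9·x - 12
  leading term 3·x^2: subtract (3·x)·g(x) = 3·x^2 + 12·x, leaving -3·x - 12
  leading term -3·x: subtract (-3)·g(x) = -3·x - 12, leaving 0
The remainder is 0, so f(x) = g(x) · h(x) with h(x) = x^2 + 3·x - 3. Hence g | f, i.e. f ∈ (g).

Final answer: YES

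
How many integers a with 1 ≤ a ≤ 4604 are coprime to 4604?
2300

The number of a ∈ {1, ..., 4604} with gcd(a, 4604) = 1 is by definition Euler's totient φ(4604). φ is multiplicative, with φ(p^e) = p^e − p^(e−1). Factorise 4604 = 2^2 · 1151. Then
  φ(4604) = (2^2 − 2^1) · (1151 − 1) = 2 · 1150 = 2300.
So there are 2300 such integers.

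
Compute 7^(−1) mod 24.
Apply the extended Euclidean algorithm to (24, 7), tracking rows (r, s, t) with s·24 + t·7 = r. Each division r_prev = q·r_cur + r_new produces the new row as (previous row) − q·(current row):
  row A: (24, 1, 0)   [1·24 + 0·7 = 24]
  row B: (7, 0, 1)   [0·24 + 1·7 = 7]
  24 = 3·7 + 3   → row C = row A − 3·row B = (3, 1, −3)   [check: 1·24 − 3·7 = 3]
  7 = 2·3 + 1   → row D = row B − 2·row C = (1, −2, 7)   [check: −2·24 + 7·7 = 1]
  3 = 3·1 + 0   → remainder 0, stop. gcd = 1 (last nonzero row D).
The gcd is 1, so 7 is invertible mod 24. The last nonzero row gives −2·24 + 7·7 = 1, so t = 7. So 7^(−1) ≡ 7 (mod 24). Verify: 7 · 7 = 49 ≡ 1 (mod 24). ✓

Final answer: 7^(−1) ≡ 7 (mod 24)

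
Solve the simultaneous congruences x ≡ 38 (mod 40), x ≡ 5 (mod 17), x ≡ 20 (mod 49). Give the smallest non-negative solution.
x ≡ 15798 (mod 33320); the representative in [0, 33320) is 15798

The moduli 40, 17, 49 are pairwise coprime, so by the CRT there is a unique solution mod 40·17·49 = 33320.
Solve by successive substitution. Start with x ≡ 38 (mod 40).
  Combine with x ≡ 5 (mod 17): write x = 38 + 40·t and require 38 + 40·t ≡ 5 (mod 17), i.e. 40·t ≡ 5 − 38 ≡ 1 (mod 17). Since 40^(−1) ≡ 3 (mod 17) (40 ≡ 6 (mod 17)), t ≡ 3·1 ≡ 3 (mod 17). So x ≡ 38 + 40·3 = 158 (mod 680).
  Combine with x ≡ 20 (mod 49): write x = 158 + 680·t and require 158 + 680·t ≡ 20 (mod 49), i.e. 680·t ≡ 20 − 158 ≡ 9 (mod 49). Since 680^(−1) ≡ 8 (mod 49) (680 ≡ 43 (mod 49)), t ≡ 8·9 ≡ 23 (mod 49). So x ≡ 158 + 680·23 = 15798 (mod 33320).
Unique solution in [0, 33320): x = 15798.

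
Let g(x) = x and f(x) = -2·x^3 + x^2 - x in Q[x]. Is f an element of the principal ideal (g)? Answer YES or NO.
In Q[x] the ideal (g) consists of all multiples of g, so f ∈ (g) iff g | f, i.e. iff the remainder of f on division by g is 0. Divide f by g (g is monic, so eliminate the leading term of the running remainder at each step):
  leading term -2·x^3: subtract (-2·x^2)·g(x) = -2·x^3, leaving x^2 - x
  leading term x^2: subtract (x)·g(x) = x^2, leaving -x
  leading term -x: subtract (-1)·g(x) = -x, leaving 0
The remainder is 0, so f(x) = g(x) · h(x) with h(x) = -2·x^2 + x - 1. Hence g | f, i.e. f ∈ (g).

Final answer: YES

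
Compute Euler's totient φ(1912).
φ is multiplicative, with φ(p^e) = p^e − p^(e−1). Factorise 1912 = 2^3 · 239. Then
  φ(1912) = (2^3 − 2^2) · (239 − 1) = 4 · 238 = 952.

Final answer: φ(1912) = 952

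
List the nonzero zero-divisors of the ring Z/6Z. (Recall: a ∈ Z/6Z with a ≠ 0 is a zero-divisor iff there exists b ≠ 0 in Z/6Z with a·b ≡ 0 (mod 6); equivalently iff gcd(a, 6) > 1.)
An element a ∈ Z/6Z (with a ≠ 0) is a zero-divisor iff gcd(a, 6) > 1 (because a is a unit precisely when gcd(a, n) = 1, and in Z/nZ every nonzero, non-unit element is a zero-divisor). Scan a = 1, ..., 5 and keep those with gcd(a, 6) > 1:
  gcd(2, 6) = 2, gcd(3, 6) = 3, gcd(4, 6) = 2.
All other a ∈ {1, ..., 5} have gcd(a, 6) = 1 and are units. So the nonzero zero-divisors are exactly the 3 values of a appearing in this scan.

Final answer: nonzero zero-divisors of Z/6Z = {2, 3, 4}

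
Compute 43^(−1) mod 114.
43^(−1) ≡ 61 (mod 114)

Apply the extended Euclidean algorithm to (114, 43), tracking rows (r, s, t) with s·114 + t·43 = r. Each division r_prev = q·r_cur + r_new produces the new row as (previous row) − q·(current row):
  row A: (114, 1, 0)   [1·114 + 0·43 = 114]
  row B: (43, 0, 1)   [0·114 + 1·43 = 43]
  114 = 2·43 + 28   → row C = row A − 2·row B = (28, 1, −2)   [check: 1·114 − 2·43 = 28]
  43 = 1·28 + 15   → row D = row B − 1·row C = (15, −1, 3)   [check: −1·114 + 3·43 = 15]
  28 = 1·15 + 13   → row E = row C − 1·row D = (13, 2, −5)   [check: 2·114 − 5·43 = 13]
  15 = 1·13 + 2   → row F = row D − 1·row E = (2, −3, 8)   [check: −3·114 + 8·43 = 2]
  13 = 6·2 + 1   → row G = row E − 6·row F = (1, 20, −53)   [check: 20·114 − 53·43 = 1]
  2 = 2·1 + 0   → remainder 0, stop. gcd = 1 (last nonzero row G).
The gcd is 1, so 43 is invertible mod 114. The last nonzero row gives 20·114 − 53·43 = 1, so t = −53. So 43^(−1) ≡ −53 ≡ 61 (mod 114). Verify: 43 · 61 = 2623 ≡ 1 (mod 114). ✓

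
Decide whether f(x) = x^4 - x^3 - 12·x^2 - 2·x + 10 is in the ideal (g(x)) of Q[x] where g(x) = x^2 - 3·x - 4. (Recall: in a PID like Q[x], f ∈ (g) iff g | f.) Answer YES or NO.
NO

In Q[x] the ideal (g) consists of all multiples of g, so f ∈ (g) iff g | f, i.e. iff the remainder of f on division by g is 0. Divide f by g (g is monic, so eliminate the leading term of the running remainder at each step):
  leading term x^4: subtract (x^2)·g(x) = x^4 - 3·x^3 - 4·x^2, leaving 2·x^3 - 8·x^2 - 2·x + 10
  leading term 2·x^3: subtract (2·x)·g(x) = 2·x^3 - 6·x^2 - 8·x, leaving -2·x^2 + 6·x + 10
  leading term -2·x^2: subtract (-2)·g(x) = -2·x^2 + 6·x + 8, leaving 2
The remainder r(x) = 2 ≠ 0 (and deg r < deg g), so g ∤ f, i.e. f ∉ (g).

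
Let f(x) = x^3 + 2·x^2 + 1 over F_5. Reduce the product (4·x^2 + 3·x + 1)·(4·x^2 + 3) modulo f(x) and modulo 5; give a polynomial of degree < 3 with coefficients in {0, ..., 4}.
Multiply as integer polynomials: a · b = 16·x^4 + 12·x^3 + 16·x^2 + 9·x + 3. Reducing coefficients mod 5: a · b ≡ x^4 + 2·x^3 + x^2 + 4·x + 3. Now divide by f(x) = x^3 + 2·x^2 + 1 in F_5[x], eliminating the leading term at each step:
  leading term x^4: subtract (x)·f(x) = x^4 + 2·x^3 + x, leaving x^2 + 3·x + 3 (coefficients mod 5)
The degree is now < 3, so this is the remainder. Hence a · b ≡ x^2 + 3·x + 3 in F_5[x]/(f).

Final answer: a · b ≡ x^2 + 3·x + 3 (mod f(x))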